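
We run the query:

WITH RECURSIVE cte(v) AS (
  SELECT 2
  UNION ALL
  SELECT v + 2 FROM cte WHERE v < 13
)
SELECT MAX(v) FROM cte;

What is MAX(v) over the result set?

14

Base: v=2.
Iteration 1: 2 < 13 holds -> v = 2 + 2 = 4.
Iteration 2: 4 < 13 holds -> v = 4 + 2 = 6.
Iteration 3: 6 < 13 holds -> v = 6 + 2 = 8.
Iteration 4: 8 < 13 holds -> v = 8 + 2 = 10.
Iteration 5: 10 < 13 holds -> v = 10 + 2 = 12.
Iteration 6: 12 < 13 holds -> v = 12 + 2 = 14.
Iteration 7: 14 < 13 fails; recursion stops.
v values: 2, 4, 6, 8, 10, 12, 14; the maximum is 14.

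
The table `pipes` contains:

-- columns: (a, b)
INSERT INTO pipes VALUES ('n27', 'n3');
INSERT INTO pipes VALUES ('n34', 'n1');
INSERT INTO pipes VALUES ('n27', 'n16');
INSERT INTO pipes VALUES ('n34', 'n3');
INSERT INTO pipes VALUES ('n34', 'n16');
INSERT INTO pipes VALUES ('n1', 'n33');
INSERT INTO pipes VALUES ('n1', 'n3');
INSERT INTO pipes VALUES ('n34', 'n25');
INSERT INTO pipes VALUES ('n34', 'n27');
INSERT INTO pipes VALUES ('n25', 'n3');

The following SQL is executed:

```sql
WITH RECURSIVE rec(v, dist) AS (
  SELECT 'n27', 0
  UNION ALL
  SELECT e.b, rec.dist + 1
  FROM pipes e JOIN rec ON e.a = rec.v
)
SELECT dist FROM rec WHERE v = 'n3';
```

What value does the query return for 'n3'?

Base: (n27, dist=0).
Iteration 1: edges from {n27} -> (n16, dist=1), (n3, dist=1).
Iteration 2: no outgoing edges from {n16,n3}; recursion stops.

1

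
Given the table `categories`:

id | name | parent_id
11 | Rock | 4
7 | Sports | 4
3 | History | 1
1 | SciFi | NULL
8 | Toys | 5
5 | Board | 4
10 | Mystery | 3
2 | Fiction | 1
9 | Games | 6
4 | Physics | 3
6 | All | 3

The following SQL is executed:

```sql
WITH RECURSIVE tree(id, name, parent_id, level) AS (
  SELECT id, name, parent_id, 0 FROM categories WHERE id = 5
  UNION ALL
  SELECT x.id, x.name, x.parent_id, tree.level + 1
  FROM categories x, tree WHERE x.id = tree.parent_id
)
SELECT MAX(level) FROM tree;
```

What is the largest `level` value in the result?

Base: id=5 (Board), parent_id=4, level 0.
Iteration 1: join on id=4 -> Physics (id 4, parent_id=3, level 1).
Iteration 2: join on id=3 -> History (id 3, parent_id=1, level 2).
Iteration 3: join on id=1 -> SciFi (id 1, parent_id=NULL, level 3).
Iteration 4: parent_id is NULL; no match; recursion stops.
level values: 0, 1, 2, 3; the maximum is 3.

3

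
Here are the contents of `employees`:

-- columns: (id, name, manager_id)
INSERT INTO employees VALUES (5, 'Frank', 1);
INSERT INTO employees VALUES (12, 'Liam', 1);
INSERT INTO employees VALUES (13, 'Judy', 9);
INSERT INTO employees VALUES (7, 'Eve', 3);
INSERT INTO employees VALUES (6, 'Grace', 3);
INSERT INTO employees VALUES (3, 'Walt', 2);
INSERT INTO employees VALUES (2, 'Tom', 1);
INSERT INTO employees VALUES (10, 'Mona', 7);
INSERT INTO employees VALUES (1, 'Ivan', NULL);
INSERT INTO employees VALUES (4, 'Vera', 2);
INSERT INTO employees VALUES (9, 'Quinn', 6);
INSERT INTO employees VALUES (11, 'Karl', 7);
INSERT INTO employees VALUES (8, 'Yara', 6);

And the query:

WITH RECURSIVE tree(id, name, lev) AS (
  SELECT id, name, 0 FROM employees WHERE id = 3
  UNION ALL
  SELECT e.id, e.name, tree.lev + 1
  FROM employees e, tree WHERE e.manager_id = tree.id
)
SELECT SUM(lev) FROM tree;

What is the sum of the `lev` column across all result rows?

Base: id=3 (Walt) at lev 0.
Iteration 1: rows with manager_id in {3} -> Grace (id 6, lev 1), Eve (id 7, lev 1).
Iteration 2: rows with manager_id in {6,7} -> Yara (id 8, lev 2), Quinn (id 9, lev 2), Mona (id 10, lev 2), Karl (id 11, lev 2).
Iteration 3: rows with manager_id in {8,9,10,11} -> Judy (id 13, lev 3).
Iteration 4: no rows with manager_id in {13}; recursion stops.
SUM(lev) = 0 + 1 + 1 + 2 + 2 + 2 + 2 + 3 = 13.

13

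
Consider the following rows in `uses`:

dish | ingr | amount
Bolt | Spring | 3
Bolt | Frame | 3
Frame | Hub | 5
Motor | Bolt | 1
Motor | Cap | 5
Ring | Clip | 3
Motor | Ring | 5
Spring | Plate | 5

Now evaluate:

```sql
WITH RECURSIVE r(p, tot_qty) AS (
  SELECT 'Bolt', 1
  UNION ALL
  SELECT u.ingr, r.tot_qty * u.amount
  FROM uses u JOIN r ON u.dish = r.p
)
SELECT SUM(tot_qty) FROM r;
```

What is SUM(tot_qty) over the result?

Base: (Bolt, tot_qty=1).
Iteration 1: components of {Bolt} -> Frame = 1*3 = 3, Spring = 1*3 = 3.
Iteration 2: components of {Frame,Spring} -> Hub = 3*5 = 15, Plate = 3*5 = 15.
Iteration 3: no further components; recursion stops.
SUM(tot_qty) = 1 + 3 + 3 + 15 + 15 = 37.

37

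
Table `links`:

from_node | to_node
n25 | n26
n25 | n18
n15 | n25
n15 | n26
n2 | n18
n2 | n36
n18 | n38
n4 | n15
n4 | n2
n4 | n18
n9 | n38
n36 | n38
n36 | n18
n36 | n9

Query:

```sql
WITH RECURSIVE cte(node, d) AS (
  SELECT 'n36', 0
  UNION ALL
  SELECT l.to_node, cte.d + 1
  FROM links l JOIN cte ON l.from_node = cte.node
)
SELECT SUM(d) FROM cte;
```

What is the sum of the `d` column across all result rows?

Base: (n36, d=0).
Iteration 1: edges from {n36} -> (n18, d=1), (n38, d=1), (n9, d=1).
Iteration 2: edges from {n18,n38,n9} -> (n38, d=2) x2. [UNION ALL keeps all 2 new rows, including repeats]
Iteration 3: no outgoing edges from {n38}; recursion stops.
SUM(d) = 0 + 1 + 1 + 1 + 2 + 2 = 7.

7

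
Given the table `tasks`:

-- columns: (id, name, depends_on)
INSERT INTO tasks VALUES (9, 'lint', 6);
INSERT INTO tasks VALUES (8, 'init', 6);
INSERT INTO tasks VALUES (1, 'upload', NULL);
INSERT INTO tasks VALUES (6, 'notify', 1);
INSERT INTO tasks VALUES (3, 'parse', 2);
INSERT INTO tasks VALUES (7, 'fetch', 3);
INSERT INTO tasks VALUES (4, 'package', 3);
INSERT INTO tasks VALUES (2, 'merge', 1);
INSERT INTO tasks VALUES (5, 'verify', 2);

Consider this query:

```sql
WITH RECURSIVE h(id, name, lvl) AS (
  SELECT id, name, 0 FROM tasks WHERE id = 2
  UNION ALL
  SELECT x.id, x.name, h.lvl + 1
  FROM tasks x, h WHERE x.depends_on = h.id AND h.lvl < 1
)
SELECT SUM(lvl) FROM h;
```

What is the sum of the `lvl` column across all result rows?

2

Base: id=2 (merge) at lvl 0.
Iteration 1: rows with depends_on in {2} -> parse (id 3, lvl 1), verify (id 5, lvl 1).
Iteration 2: lvl < 1 fails for all current rows; recursion stops.
SUM(lvl) = 0 + 1 + 1 = 2.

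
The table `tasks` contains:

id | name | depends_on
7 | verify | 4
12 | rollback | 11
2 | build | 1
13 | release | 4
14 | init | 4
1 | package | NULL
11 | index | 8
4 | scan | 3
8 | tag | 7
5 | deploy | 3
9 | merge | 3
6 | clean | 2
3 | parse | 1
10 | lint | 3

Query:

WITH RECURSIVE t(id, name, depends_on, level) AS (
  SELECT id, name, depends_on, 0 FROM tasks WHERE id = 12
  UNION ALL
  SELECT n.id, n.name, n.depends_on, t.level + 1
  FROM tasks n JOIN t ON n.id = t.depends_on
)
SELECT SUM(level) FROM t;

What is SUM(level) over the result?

Base: id=12 (rollback), depends_on=11, level 0.
Iteration 1: join on id=11 -> index (id 11, depends_on=8, level 1).
Iteration 2: join on id=8 -> tag (id 8, depends_on=7, level 2).
Iteration 3: join on id=7 -> verify (id 7, depends_on=4, level 3).
Iteration 4: join on id=4 -> scan (id 4, depends_on=3, level 4).
Iteration 5: join on id=3 -> parse (id 3, depends_on=1, level 5).
Iteration 6: join on id=1 -> package (id 1, depends_on=NULL, level 6).
Iteration 7: depends_on is NULL; no match; recursion stops.
SUM(level) = 0 + 1 + 2 + 3 + 4 + 5 + 6 = 21.

21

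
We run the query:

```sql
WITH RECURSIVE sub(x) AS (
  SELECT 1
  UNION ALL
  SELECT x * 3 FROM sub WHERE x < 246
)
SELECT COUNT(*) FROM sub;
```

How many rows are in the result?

7

Base: x=1.
Iteration 1: 1 < 246 holds -> x = 1 * 3 = 3.
Iteration 2: 3 < 246 holds -> x = 3 * 3 = 9.
Iteration 3: 9 < 246 holds -> x = 9 * 3 = 27.
Iteration 4: 27 < 246 holds -> x = 27 * 3 = 81.
Iteration 5: 81 < 246 holds -> x = 81 * 3 = 243.
Iteration 6: 243 < 246 holds -> x = 243 * 3 = 729.
Iteration 7: 729 < 246 fails; recursion stops.
Total rows emitted: 7.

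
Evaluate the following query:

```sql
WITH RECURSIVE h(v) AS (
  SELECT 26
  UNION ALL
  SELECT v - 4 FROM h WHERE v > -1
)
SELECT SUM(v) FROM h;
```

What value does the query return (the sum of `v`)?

Base: v=26.
Iteration 1: 26 > -1 holds -> v = 26 - 4 = 22.
Iteration 2: 22 > -1 holds -> v = 22 - 4 = 18.
Iteration 3: 18 > -1 holds -> v = 18 - 4 = 14.
Iteration 4: 14 > -1 holds -> v = 14 - 4 = 10.
Iteration 5: 10 > -1 holds -> v = 10 - 4 = 6.
Iteration 6: 6 > -1 holds -> v = 6 - 4 = 2.
Iteration 7: 2 > -1 holds -> v = 2 - 4 = -2.
Iteration 8: -2 > -1 fails; recursion stops.
SUM(v) = 26 + 22 + 18 + 14 + 10 + 6 + 2 + -2 = 96.

96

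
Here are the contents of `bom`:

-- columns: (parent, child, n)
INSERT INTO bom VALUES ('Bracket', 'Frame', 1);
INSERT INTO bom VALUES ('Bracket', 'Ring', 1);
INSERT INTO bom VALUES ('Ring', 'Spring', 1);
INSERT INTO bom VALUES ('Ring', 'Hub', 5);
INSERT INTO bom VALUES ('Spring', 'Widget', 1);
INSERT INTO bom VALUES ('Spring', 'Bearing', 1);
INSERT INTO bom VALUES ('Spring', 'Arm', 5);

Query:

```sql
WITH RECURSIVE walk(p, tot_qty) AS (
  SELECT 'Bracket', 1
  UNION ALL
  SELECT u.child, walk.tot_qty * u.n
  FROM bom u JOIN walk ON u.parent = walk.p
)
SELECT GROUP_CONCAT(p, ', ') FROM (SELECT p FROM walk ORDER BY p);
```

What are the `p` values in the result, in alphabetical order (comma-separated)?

Arm, Bearing, Bracket, Frame, Hub, Ring, Spring, Widget

Base: (Bracket, tot_qty=1).
Iteration 1: components of {Bracket} -> Frame = 1*1 = 1, Ring = 1*1 = 1.
Iteration 2: components of {Frame,Ring} -> Hub = 1*5 = 5, Spring = 1*1 = 1.
Iteration 3: components of {Hub,Spring} -> Arm = 1*5 = 5, Bearing = 1*1 = 1, Widget = 1*1 = 1.
Iteration 4: no further components; recursion stops.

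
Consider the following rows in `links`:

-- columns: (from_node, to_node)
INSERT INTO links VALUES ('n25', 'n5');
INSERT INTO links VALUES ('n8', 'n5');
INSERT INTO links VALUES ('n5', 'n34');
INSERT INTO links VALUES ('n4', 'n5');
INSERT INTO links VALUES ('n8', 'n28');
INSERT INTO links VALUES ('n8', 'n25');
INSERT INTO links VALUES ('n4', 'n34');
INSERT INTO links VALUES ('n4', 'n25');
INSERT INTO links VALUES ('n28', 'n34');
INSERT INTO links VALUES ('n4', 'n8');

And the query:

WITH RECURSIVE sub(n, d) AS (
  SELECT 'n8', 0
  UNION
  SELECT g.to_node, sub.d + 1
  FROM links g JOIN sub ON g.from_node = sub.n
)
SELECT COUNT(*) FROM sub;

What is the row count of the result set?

Base: (n8, d=0).
Iteration 1: edges from {n8} -> (n25, d=1), (n28, d=1), (n5, d=1).
Iteration 2: edges from {n25,n28,n5} -> (n34, d=2), (n5, d=2). [UNION drops 1 duplicate row(s)]
Iteration 3: edges from {n34,n5} -> (n34, d=3).
Iteration 4: no outgoing edges from {n34}; recursion stops.
Total rows emitted: 7.

7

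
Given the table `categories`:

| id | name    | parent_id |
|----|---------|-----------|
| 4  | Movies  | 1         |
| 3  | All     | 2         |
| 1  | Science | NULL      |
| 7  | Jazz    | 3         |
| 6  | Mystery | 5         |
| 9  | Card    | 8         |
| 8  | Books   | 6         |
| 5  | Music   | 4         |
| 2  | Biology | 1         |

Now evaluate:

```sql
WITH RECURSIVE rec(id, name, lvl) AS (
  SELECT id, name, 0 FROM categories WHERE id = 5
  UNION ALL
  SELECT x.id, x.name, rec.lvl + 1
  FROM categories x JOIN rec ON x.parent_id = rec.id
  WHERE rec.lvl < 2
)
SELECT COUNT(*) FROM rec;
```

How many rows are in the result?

Base: id=5 (Music) at lvl 0.
Iteration 1: rows with parent_id in {5} -> Mystery (id 6, lvl 1).
Iteration 2: rows with parent_id in {6} -> Books (id 8, lvl 2).
Iteration 3: lvl < 2 fails for all current rows; recursion stops.
Total rows emitted: 3.

3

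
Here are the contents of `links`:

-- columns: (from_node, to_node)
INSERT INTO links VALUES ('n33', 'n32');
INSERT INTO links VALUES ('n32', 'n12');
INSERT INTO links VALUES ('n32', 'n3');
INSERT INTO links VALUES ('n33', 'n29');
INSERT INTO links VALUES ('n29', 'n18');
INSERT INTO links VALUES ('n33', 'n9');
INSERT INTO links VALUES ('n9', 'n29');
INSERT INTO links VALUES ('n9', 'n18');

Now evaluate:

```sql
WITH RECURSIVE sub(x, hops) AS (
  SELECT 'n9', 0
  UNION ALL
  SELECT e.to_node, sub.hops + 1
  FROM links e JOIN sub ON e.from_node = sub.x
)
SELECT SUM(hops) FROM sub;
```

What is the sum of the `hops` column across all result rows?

4

Base: (n9, hops=0).
Iteration 1: edges from {n9} -> (n18, hops=1), (n29, hops=1).
Iteration 2: edges from {n18,n29} -> (n18, hops=2).
Iteration 3: no outgoing edges from {n18}; recursion stops.
SUM(hops) = 0 + 1 + 1 + 2 = 4.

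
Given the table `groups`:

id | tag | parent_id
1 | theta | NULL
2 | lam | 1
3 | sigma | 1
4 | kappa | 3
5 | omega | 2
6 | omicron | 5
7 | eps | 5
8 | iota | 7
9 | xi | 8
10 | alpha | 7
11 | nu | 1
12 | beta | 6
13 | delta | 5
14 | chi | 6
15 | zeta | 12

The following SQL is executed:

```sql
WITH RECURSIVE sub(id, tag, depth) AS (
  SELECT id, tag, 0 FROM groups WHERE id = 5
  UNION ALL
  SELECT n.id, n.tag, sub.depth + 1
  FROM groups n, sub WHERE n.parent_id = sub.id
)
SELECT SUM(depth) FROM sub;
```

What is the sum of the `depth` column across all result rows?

Base: id=5 (omega) at depth 0.
Iteration 1: rows with parent_id in {5} -> omicron (id 6, depth 1), eps (id 7, depth 1), delta (id 13, depth 1).
Iteration 2: rows with parent_id in {6,7,13} -> iota (id 8, depth 2), alpha (id 10, depth 2), beta (id 12, depth 2), chi (id 14, depth 2).
Iteration 3: rows with parent_id in {8,10,12,14} -> xi (id 9, depth 3), zeta (id 15, depth 3).
Iteration 4: no rows with parent_id in {9,15}; recursion stops.
SUM(depth) = 0 + 1 + 1 + 1 + 2 + 2 + 2 + 2 + 3 + 3 = 17.

17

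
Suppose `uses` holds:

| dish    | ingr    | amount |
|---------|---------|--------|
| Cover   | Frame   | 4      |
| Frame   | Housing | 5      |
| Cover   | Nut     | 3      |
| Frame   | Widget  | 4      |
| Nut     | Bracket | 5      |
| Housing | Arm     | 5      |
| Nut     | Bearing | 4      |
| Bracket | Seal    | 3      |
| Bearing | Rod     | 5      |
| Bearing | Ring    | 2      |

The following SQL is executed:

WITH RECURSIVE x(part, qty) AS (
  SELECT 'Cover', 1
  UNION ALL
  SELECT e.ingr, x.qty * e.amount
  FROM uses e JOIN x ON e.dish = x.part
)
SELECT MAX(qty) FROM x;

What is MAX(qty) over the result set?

100

Base: (Cover, qty=1).
Iteration 1: components of {Cover} -> Frame = 1*4 = 4, Nut = 1*3 = 3.
Iteration 2: components of {Frame,Nut} -> Bearing = 3*4 = 12, Bracket = 3*5 = 15, Housing = 4*5 = 20, Widget = 4*4 = 16.
Iteration 3: components of {Bearing,Bracket,Housing,Widget} -> Arm = 20*5 = 100, Ring = 12*2 = 24, Rod = 12*5 = 60, Seal = 15*3 = 45.
Iteration 4: no further components; recursion stops.
qty values: 1, 4, 3, 20, 16, 15, 12, 100, 45, 60, 24; the maximum is 100.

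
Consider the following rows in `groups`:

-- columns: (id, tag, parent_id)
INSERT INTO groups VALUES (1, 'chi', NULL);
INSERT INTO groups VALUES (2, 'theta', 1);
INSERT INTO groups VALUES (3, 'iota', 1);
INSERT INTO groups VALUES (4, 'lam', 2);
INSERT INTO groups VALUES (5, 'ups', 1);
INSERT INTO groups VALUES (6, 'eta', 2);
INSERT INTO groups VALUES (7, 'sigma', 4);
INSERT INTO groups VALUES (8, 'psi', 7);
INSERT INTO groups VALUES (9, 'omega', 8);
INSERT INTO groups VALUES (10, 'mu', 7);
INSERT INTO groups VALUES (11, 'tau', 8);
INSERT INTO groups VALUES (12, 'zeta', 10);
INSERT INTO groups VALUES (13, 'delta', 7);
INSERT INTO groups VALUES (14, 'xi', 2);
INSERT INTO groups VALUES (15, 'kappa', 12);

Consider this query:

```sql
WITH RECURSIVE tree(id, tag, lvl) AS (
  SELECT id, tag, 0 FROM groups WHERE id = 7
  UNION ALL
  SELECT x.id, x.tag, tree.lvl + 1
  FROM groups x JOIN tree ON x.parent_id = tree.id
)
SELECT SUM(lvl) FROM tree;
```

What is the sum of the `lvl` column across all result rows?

12

Base: id=7 (sigma) at lvl 0.
Iteration 1: rows with parent_id in {7} -> psi (id 8, lvl 1), mu (id 10, lvl 1), delta (id 13, lvl 1).
Iteration 2: rows with parent_id in {8,10,13} -> omega (id 9, lvl 2), tau (id 11, lvl 2), zeta (id 12, lvl 2).
Iteration 3: rows with parent_id in {9,11,12} -> kappa (id 15, lvl 3).
Iteration 4: no rows with parent_id in {15}; recursion stops.
SUM(lvl) = 0 + 1 + 1 + 1 + 2 + 2 + 2 + 3 = 12.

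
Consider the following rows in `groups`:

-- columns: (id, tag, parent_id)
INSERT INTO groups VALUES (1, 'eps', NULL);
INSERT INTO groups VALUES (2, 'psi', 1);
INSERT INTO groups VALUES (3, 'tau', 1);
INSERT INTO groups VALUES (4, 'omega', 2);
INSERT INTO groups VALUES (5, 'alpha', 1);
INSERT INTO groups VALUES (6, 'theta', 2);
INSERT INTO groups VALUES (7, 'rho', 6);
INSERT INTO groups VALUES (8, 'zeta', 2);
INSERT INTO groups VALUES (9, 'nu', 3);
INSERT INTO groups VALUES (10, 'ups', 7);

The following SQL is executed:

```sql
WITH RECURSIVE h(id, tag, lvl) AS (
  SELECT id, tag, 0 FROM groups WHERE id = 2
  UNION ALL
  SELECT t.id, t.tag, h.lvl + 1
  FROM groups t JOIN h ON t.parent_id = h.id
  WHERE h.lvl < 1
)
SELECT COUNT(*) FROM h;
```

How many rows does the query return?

4

Base: id=2 (psi) at lvl 0.
Iteration 1: rows with parent_id in {2} -> omega (id 4, lvl 1), theta (id 6, lvl 1), zeta (id 8, lvl 1).
Iteration 2: lvl < 1 fails for all current rows; recursion stops.
Total rows emitted: 4.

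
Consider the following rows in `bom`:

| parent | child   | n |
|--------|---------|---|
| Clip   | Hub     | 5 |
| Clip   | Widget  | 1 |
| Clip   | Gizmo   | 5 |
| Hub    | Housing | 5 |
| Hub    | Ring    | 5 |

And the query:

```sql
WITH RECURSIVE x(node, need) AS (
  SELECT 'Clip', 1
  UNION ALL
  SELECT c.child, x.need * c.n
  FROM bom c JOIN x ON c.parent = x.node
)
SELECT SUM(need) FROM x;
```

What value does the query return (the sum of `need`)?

Base: (Clip, need=1).
Iteration 1: components of {Clip} -> Gizmo = 1*5 = 5, Hub = 1*5 = 5, Widget = 1*1 = 1.
Iteration 2: components of {Gizmo,Hub,Widget} -> Housing = 5*5 = 25, Ring = 5*5 = 25.
Iteration 3: no further components; recursion stops.
SUM(need) = 1 + 5 + 1 + 5 + 25 + 25 = 62.

62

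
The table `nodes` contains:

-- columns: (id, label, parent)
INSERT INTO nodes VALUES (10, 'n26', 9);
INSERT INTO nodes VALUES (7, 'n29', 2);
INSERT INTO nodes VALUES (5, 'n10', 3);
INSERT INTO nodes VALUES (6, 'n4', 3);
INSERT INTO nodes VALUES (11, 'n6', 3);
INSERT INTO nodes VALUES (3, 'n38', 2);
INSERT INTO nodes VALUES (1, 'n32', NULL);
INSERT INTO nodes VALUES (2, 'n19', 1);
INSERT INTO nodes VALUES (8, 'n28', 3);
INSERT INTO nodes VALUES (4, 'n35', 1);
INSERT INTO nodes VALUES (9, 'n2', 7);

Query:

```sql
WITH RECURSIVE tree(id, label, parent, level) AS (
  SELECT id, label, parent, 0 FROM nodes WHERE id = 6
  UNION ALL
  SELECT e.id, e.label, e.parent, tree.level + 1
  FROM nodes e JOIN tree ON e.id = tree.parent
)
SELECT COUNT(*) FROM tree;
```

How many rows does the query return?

4

Base: id=6 (n4), parent=3, level 0.
Iteration 1: join on id=3 -> n38 (id 3, parent=2, level 1).
Iteration 2: join on id=2 -> n19 (id 2, parent=1, level 2).
Iteration 3: join on id=1 -> n32 (id 1, parent=NULL, level 3).
Iteration 4: parent is NULL; no match; recursion stops.
Total rows emitted: 4.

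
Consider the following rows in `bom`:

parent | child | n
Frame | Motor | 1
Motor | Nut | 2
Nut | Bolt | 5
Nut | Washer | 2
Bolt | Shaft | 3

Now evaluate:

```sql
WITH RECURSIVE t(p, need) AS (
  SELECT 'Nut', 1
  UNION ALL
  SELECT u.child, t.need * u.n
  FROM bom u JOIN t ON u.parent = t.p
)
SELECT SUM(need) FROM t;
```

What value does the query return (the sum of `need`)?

23

Base: (Nut, need=1).
Iteration 1: components of {Nut} -> Bolt = 1*5 = 5, Washer = 1*2 = 2.
Iteration 2: components of {Bolt,Washer} -> Shaft = 5*3 = 15.
Iteration 3: no further components; recursion stops.
SUM(need) = 1 + 5 + 2 + 15 = 23.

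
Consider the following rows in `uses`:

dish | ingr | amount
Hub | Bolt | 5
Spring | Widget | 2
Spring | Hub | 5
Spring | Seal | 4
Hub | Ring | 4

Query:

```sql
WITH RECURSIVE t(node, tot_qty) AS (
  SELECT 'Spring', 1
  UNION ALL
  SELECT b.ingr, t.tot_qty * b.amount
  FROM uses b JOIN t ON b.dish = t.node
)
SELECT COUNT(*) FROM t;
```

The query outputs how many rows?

Base: (Spring, tot_qty=1).
Iteration 1: components of {Spring} -> Hub = 1*5 = 5, Seal = 1*4 = 4, Widget = 1*2 = 2.
Iteration 2: components of {Hub,Seal,Widget} -> Bolt = 5*5 = 25, Ring = 5*4 = 20.
Iteration 3: no further components; recursion stops.
Total rows emitted: 6.

6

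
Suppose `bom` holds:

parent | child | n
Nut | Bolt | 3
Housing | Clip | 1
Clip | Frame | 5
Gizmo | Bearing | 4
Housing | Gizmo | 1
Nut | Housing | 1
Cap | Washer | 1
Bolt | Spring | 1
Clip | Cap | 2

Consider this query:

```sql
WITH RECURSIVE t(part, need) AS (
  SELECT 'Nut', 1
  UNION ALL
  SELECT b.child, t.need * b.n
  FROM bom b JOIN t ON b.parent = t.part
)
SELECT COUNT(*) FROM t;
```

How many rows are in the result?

10

Base: (Nut, need=1).
Iteration 1: components of {Nut} -> Bolt = 1*3 = 3, Housing = 1*1 = 1.
Iteration 2: components of {Bolt,Housing} -> Clip = 1*1 = 1, Gizmo = 1*1 = 1, Spring = 3*1 = 3.
Iteration 3: components of {Clip,Gizmo,Spring} -> Bearing = 1*4 = 4, Cap = 1*2 = 2, Frame = 1*5 = 5.
Iteration 4: components of {Bearing,Cap,Frame} -> Washer = 2*1 = 2.
Iteration 5: no further components; recursion stops.
Total rows emitted: 10.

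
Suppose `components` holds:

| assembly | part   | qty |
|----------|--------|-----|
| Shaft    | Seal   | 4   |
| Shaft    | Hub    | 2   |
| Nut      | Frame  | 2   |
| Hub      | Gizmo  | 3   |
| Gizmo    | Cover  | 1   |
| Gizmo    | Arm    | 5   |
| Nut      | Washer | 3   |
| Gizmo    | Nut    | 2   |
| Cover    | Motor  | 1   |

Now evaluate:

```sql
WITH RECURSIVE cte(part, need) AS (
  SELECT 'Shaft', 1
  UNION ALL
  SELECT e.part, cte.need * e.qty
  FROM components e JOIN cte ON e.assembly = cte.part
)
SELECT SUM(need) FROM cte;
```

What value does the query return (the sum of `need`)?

127

Base: (Shaft, need=1).
Iteration 1: components of {Shaft} -> Hub = 1*2 = 2, Seal = 1*4 = 4.
Iteration 2: components of {Hub,Seal} -> Gizmo = 2*3 = 6.
Iteration 3: components of {Gizmo} -> Arm = 6*5 = 30, Cover = 6*1 = 6, Nut = 6*2 = 12.
Iteration 4: components of {Arm,Cover,Nut} -> Frame = 12*2 = 24, Motor = 6*1 = 6, Washer = 12*3 = 36.
Iteration 5: no further components; recursion stops.
SUM(need) = 1 + 2 + 4 + 6 + 30 + 12 + 6 + 24 + 36 + 6 = 127.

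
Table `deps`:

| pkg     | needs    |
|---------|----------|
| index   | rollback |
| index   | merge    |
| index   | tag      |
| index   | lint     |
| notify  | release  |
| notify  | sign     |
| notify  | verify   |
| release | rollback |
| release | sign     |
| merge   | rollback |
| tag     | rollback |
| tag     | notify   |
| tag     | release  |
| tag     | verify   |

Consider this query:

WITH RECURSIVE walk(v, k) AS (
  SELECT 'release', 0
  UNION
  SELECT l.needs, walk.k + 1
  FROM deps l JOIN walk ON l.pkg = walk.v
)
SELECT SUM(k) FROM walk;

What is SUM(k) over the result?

2

Base: (release, k=0).
Iteration 1: edges from {release} -> (rollback, k=1), (sign, k=1).
Iteration 2: no outgoing edges from {rollback,sign}; recursion stops.
SUM(k) = 0 + 1 + 1 = 2.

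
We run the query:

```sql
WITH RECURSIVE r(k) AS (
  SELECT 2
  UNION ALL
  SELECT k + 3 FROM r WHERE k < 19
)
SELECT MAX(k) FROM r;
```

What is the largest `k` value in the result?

Base: k=2.
Iteration 1: 2 < 19 holds -> k = 2 + 3 = 5.
Iteration 2: 5 < 19 holds -> k = 5 + 3 = 8.
Iteration 3: 8 < 19 holds -> k = 8 + 3 = 11.
Iteration 4: 11 < 19 holds -> k = 11 + 3 = 14.
Iteration 5: 14 < 19 holds -> k = 14 + 3 = 17.
Iteration 6: 17 < 19 holds -> k = 17 + 3 = 20.
Iteration 7: 20 < 19 fails; recursion stops.
k values: 2, 5, 8, 11, 14, 17, 20; the maximum is 20.

20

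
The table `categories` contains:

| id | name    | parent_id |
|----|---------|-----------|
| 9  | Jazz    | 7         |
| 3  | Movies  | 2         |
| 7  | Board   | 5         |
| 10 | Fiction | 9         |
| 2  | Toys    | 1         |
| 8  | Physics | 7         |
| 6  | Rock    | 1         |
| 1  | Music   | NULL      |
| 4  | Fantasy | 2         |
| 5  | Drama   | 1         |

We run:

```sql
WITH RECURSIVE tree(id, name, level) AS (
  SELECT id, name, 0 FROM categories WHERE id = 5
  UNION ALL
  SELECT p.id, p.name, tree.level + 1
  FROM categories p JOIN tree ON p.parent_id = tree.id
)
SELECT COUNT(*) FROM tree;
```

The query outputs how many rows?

5

Base: id=5 (Drama) at level 0.
Iteration 1: rows with parent_id in {5} -> Board (id 7, level 1).
Iteration 2: rows with parent_id in {7} -> Physics (id 8, level 2), Jazz (id 9, level 2).
Iteration 3: rows with parent_id in {8,9} -> Fiction (id 10, level 3).
Iteration 4: no rows with parent_id in {10}; recursion stops.
Total rows emitted: 5.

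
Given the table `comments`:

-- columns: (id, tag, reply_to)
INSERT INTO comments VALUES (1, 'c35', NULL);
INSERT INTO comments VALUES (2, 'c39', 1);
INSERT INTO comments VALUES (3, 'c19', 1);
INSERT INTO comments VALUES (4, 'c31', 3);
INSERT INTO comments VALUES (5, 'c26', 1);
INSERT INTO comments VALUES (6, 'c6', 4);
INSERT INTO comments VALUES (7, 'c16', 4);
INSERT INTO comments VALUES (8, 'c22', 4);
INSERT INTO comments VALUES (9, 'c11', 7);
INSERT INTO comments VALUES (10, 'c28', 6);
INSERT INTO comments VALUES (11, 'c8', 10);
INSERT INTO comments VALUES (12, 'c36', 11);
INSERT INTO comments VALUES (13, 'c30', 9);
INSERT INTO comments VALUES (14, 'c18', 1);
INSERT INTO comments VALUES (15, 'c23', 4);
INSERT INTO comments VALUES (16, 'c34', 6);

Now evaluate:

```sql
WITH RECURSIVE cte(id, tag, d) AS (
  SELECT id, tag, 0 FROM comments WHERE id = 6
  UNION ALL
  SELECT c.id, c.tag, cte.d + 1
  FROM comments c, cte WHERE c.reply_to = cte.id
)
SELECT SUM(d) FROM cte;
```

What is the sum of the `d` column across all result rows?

Base: id=6 (c6) at d 0.
Iteration 1: rows with reply_to in {6} -> c28 (id 10, d 1), c34 (id 16, d 1).
Iteration 2: rows with reply_to in {10,16} -> c8 (id 11, d 2).
Iteration 3: rows with reply_to in {11} -> c36 (id 12, d 3).
Iteration 4: no rows with reply_to in {12}; recursion stops.
SUM(d) = 0 + 1 + 1 + 2 + 3 = 7.

7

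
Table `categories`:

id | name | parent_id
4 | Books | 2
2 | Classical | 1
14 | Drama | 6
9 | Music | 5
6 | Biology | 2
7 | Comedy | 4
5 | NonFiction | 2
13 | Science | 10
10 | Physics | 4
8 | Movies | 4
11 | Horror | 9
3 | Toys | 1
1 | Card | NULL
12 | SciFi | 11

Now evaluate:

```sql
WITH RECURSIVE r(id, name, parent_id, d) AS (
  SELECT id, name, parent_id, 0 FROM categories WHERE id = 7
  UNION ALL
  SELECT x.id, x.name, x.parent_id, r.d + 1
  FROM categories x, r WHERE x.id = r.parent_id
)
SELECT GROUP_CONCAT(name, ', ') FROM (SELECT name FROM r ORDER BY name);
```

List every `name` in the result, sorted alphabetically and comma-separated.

Books, Card, Classical, Comedy

Base: id=7 (Comedy), parent_id=4, d 0.
Iteration 1: join on id=4 -> Books (id 4, parent_id=2, d 1).
Iteration 2: join on id=2 -> Classical (id 2, parent_id=1, d 2).
Iteration 3: join on id=1 -> Card (id 1, parent_id=NULL, d 3).
Iteration 4: parent_id is NULL; no match; recursion stops.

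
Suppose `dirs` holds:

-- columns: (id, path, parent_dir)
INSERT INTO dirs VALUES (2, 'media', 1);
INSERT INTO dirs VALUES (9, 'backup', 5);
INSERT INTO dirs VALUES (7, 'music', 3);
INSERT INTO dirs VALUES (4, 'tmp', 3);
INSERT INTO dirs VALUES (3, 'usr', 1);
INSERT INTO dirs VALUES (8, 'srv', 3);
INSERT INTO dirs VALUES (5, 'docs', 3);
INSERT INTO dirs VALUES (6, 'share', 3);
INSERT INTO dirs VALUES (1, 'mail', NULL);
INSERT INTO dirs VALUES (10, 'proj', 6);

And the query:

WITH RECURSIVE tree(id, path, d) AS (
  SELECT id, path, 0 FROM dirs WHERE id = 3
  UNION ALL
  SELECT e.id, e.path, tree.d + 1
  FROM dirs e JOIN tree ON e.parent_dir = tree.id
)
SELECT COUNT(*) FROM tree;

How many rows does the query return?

8

Base: id=3 (usr) at d 0.
Iteration 1: rows with parent_dir in {3} -> tmp (id 4, d 1), docs (id 5, d 1), share (id 6, d 1), music (id 7, d 1), srv (id 8, d 1).
Iteration 2: rows with parent_dir in {4,5,6,7,8} -> backup (id 9, d 2), proj (id 10, d 2).
Iteration 3: no rows with parent_dir in {9,10}; recursion stops.
Total rows emitted: 8.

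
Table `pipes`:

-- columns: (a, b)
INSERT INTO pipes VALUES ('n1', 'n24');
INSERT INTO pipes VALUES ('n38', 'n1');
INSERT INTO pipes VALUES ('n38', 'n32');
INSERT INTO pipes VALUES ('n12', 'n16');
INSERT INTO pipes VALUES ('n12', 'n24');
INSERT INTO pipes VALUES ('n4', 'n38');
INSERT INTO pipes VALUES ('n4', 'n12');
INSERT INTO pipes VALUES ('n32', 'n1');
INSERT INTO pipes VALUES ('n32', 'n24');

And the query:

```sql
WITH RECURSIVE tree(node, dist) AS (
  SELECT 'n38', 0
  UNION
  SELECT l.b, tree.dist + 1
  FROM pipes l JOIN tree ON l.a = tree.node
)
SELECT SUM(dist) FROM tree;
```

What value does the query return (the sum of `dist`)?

Base: (n38, dist=0).
Iteration 1: edges from {n38} -> (n1, dist=1), (n32, dist=1).
Iteration 2: edges from {n1,n32} -> (n1, dist=2), (n24, dist=2). [UNION drops 1 duplicate row(s)]
Iteration 3: edges from {n1,n24} -> (n24, dist=3).
Iteration 4: no outgoing edges from {n24}; recursion stops.
SUM(dist) = 0 + 1 + 1 + 2 + 2 + 3 = 9.

9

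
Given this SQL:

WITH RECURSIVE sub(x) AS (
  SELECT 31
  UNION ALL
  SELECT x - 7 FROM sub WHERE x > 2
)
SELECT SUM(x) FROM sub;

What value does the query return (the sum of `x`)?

81

Base: x=31.
Iteration 1: 31 > 2 holds -> x = 31 - 7 = 24.
Iteration 2: 24 > 2 holds -> x = 24 - 7 = 17.
Iteration 3: 17 > 2 holds -> x = 17 - 7 = 10.
Iteration 4: 10 > 2 holds -> x = 10 - 7 = 3.
Iteration 5: 3 > 2 holds -> x = 3 - 7 = -4.
Iteration 6: -4 > 2 fails; recursion stops.
SUM(x) = 31 + 24 + 17 + 10 + 3 + -4 = 81.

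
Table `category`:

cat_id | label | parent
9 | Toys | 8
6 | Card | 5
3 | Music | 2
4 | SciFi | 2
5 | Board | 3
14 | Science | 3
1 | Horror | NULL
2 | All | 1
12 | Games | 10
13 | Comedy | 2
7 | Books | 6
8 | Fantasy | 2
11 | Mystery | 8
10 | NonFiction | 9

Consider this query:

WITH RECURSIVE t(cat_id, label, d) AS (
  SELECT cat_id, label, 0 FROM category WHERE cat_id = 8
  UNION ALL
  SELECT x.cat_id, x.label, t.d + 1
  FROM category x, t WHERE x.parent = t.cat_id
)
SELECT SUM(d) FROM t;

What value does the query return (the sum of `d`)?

Base: cat_id=8 (Fantasy) at d 0.
Iteration 1: rows with parent in {8} -> Toys (id 9, d 1), Mystery (id 11, d 1).
Iteration 2: rows with parent in {9,11} -> NonFiction (id 10, d 2).
Iteration 3: rows with parent in {10} -> Games (id 12, d 3).
Iteration 4: no rows with parent in {12}; recursion stops.
SUM(d) = 0 + 1 + 1 + 2 + 3 = 7.

7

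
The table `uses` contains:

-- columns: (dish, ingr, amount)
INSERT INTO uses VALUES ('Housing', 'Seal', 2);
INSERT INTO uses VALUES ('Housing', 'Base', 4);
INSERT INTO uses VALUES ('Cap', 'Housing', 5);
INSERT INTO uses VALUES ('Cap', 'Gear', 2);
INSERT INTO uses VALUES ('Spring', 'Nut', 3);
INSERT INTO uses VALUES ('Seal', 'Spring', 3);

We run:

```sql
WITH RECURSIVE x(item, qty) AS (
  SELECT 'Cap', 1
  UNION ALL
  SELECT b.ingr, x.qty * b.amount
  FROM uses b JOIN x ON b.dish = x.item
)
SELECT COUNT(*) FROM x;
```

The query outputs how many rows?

Base: (Cap, qty=1).
Iteration 1: components of {Cap} -> Gear = 1*2 = 2, Housing = 1*5 = 5.
Iteration 2: components of {Gear,Housing} -> Base = 5*4 = 20, Seal = 5*2 = 10.
Iteration 3: components of {Base,Seal} -> Spring = 10*3 = 30.
Iteration 4: components of {Spring} -> Nut = 30*3 = 90.
Iteration 5: no further components; recursion stops.
Total rows emitted: 7.

7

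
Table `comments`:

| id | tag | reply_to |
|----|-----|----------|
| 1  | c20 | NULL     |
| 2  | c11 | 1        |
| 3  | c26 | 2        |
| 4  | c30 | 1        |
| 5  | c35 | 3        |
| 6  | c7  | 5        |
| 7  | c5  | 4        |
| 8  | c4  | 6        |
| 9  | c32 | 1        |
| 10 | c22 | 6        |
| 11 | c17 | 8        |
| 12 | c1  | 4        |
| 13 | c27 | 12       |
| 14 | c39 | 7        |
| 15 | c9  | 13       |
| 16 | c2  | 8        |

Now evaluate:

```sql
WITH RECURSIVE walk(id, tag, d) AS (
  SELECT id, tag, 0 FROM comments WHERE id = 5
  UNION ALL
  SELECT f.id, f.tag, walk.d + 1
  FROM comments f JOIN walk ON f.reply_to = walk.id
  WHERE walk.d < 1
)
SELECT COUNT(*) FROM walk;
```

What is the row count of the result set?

2

Base: id=5 (c35) at d 0.
Iteration 1: rows with reply_to in {5} -> c7 (id 6, d 1).
Iteration 2: d < 1 fails for all current rows; recursion stops.
Total rows emitted: 2.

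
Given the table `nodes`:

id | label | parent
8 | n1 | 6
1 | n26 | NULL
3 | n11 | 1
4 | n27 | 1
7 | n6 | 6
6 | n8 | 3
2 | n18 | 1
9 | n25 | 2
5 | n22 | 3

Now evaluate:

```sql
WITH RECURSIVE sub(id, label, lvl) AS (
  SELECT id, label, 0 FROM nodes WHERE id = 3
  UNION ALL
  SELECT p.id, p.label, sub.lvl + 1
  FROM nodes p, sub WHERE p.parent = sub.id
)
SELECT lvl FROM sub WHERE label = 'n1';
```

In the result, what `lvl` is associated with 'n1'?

Base: id=3 (n11) at lvl 0.
Iteration 1: rows with parent in {3} -> n22 (id 5, lvl 1), n8 (id 6, lvl 1).
Iteration 2: rows with parent in {5,6} -> n6 (id 7, lvl 2), n1 (id 8, lvl 2).
Iteration 3: no rows with parent in {7,8}; recursion stops.

2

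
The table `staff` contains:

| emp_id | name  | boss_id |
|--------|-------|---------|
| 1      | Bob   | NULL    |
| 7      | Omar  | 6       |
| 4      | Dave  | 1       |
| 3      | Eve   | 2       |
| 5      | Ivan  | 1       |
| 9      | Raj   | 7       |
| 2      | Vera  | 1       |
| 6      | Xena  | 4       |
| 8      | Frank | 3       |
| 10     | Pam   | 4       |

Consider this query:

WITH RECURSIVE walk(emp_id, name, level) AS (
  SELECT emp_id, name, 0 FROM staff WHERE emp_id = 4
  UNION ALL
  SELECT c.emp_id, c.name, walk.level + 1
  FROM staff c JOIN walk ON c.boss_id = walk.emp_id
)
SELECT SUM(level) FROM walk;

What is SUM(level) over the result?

Base: emp_id=4 (Dave) at level 0.
Iteration 1: rows with boss_id in {4} -> Xena (id 6, level 1), Pam (id 10, level 1).
Iteration 2: rows with boss_id in {6,10} -> Omar (id 7, level 2).
Iteration 3: rows with boss_id in {7} -> Raj (id 9, level 3).
Iteration 4: no rows with boss_id in {9}; recursion stops.
SUM(level) = 0 + 1 + 1 + 2 + 3 = 7.

7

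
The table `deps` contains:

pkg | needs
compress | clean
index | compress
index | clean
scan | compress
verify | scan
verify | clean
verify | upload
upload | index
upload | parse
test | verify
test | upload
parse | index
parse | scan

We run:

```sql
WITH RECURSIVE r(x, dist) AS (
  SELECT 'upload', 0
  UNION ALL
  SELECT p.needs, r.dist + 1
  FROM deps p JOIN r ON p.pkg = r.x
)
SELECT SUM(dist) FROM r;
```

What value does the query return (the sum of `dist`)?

Base: (upload, dist=0).
Iteration 1: edges from {upload} -> (index, dist=1), (parse, dist=1).
Iteration 2: edges from {index,parse} -> (clean, dist=2), (compress, dist=2), (index, dist=2), (scan, dist=2).
Iteration 3: edges from {clean,compress,index,scan} -> (clean, dist=3) x2, (compress, dist=3) x2. [UNION ALL keeps all 4 new rows, including repeats]
Iteration 4: edges from {clean,compress} -> (clean, dist=4) x2. [UNION ALL keeps all 2 new rows, including repeats]
Iteration 5: no outgoing edges from {clean}; recursion stops.
SUM(dist) = 0 + 1 + 1 + 2 + 2 + 2 + 2 + 3 + 3 + 3 + 3 + 4 + 4 = 30.

30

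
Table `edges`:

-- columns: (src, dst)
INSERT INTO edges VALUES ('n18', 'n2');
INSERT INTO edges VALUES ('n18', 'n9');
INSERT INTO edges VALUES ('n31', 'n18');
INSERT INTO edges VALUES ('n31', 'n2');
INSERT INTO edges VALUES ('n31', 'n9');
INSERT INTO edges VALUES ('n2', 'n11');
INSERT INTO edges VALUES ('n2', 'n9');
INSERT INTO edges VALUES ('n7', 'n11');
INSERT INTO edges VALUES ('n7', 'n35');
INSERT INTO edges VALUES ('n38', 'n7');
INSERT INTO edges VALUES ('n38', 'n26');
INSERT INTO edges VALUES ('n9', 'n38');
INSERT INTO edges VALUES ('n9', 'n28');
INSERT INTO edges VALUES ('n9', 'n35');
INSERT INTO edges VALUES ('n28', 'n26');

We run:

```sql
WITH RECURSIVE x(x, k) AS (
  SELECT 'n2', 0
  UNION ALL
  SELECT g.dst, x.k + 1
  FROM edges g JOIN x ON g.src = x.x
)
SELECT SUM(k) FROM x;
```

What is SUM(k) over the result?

25

Base: (n2, k=0).
Iteration 1: edges from {n2} -> (n11, k=1), (n9, k=1).
Iteration 2: edges from {n11,n9} -> (n28, k=2), (n35, k=2), (n38, k=2).
Iteration 3: edges from {n28,n35,n38} -> (n26, k=3) x2, (n7, k=3). [UNION ALL keeps all 3 new rows, including repeats]
Iteration 4: edges from {n26,n7} -> (n11, k=4), (n35, k=4).
Iteration 5: no outgoing edges from {n11,n35}; recursion stops.
SUM(k) = 0 + 1 + 1 + 2 + 2 + 2 + 3 + 3 + 3 + 4 + 4 = 25.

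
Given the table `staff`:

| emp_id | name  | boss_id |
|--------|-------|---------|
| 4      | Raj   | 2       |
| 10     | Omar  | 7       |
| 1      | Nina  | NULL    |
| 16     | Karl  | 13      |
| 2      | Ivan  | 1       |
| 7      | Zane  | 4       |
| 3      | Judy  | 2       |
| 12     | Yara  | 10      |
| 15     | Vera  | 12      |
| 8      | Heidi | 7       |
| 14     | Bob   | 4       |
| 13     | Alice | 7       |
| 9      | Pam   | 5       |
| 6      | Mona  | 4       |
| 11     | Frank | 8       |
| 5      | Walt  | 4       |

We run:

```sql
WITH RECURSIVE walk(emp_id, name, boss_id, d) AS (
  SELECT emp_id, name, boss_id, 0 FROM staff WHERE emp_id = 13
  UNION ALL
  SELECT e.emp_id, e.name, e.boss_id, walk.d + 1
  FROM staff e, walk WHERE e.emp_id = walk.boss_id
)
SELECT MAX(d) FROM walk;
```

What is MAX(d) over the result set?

4

Base: emp_id=13 (Alice), boss_id=7, d 0.
Iteration 1: join on emp_id=7 -> Zane (id 7, boss_id=4, d 1).
Iteration 2: join on emp_id=4 -> Raj (id 4, boss_id=2, d 2).
Iteration 3: join on emp_id=2 -> Ivan (id 2, boss_id=1, d 3).
Iteration 4: join on emp_id=1 -> Nina (id 1, boss_id=NULL, d 4).
Iteration 5: boss_id is NULL; no match; recursion stops.
d values: 0, 1, 2, 3, 4; the maximum is 4.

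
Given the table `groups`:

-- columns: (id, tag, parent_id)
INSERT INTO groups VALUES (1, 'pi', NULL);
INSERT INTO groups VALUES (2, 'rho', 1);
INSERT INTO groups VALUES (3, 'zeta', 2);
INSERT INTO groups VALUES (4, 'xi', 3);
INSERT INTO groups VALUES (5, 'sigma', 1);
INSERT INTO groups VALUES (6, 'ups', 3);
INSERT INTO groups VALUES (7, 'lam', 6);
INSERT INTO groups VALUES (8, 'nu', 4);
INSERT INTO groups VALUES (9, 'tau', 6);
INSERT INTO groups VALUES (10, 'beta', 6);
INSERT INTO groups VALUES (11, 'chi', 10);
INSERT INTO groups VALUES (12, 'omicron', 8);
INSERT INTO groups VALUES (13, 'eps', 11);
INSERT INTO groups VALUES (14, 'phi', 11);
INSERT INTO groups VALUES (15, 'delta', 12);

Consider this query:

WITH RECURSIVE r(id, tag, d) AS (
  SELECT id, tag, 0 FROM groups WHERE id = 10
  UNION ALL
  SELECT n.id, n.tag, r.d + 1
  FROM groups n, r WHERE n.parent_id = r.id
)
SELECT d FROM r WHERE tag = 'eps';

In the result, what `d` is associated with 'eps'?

2

Base: id=10 (beta) at d 0.
Iteration 1: rows with parent_id in {10} -> chi (id 11, d 1).
Iteration 2: rows with parent_id in {11} -> eps (id 13, d 2), phi (id 14, d 2).
Iteration 3: no rows with parent_id in {13,14}; recursion stops.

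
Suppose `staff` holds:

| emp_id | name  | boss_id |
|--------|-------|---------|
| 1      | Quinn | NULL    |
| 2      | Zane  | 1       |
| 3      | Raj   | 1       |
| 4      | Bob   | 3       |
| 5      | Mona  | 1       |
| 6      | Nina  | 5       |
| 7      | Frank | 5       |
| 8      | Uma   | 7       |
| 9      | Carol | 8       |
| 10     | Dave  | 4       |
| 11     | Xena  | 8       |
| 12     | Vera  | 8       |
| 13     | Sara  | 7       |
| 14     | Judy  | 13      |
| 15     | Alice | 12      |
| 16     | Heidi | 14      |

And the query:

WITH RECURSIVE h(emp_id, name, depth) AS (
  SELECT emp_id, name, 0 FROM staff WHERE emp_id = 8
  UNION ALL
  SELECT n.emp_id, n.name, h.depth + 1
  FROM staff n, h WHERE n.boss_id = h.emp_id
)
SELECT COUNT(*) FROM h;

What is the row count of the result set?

5

Base: emp_id=8 (Uma) at depth 0.
Iteration 1: rows with boss_id in {8} -> Carol (id 9, depth 1), Xena (id 11, depth 1), Vera (id 12, depth 1).
Iteration 2: rows with boss_id in {9,11,12} -> Alice (id 15, depth 2).
Iteration 3: no rows with boss_id in {15}; recursion stops.
Total rows emitted: 5.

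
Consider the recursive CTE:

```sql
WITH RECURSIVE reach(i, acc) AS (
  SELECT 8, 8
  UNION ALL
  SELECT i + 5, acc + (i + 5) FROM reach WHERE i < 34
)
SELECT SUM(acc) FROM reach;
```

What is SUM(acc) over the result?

504

Base: i=8, acc=8.
Iteration 1: 8 < 34 holds -> i = 8 + 5 = 13, acc = 8 + 13 = 21.
Iteration 2: 13 < 34 holds -> i = 13 + 5 = 18, acc = 21 + 18 = 39.
Iteration 3: 18 < 34 holds -> i = 18 + 5 = 23, acc = 39 + 23 = 62.
Iteration 4: 23 < 34 holds -> i = 23 + 5 = 28, acc = 62 + 28 = 90.
Iteration 5: 28 < 34 holds -> i = 28 + 5 = 33, acc = 90 + 33 = 123.
Iteration 6: 33 < 34 holds -> i = 33 + 5 = 38, acc = 123 + 38 = 161.
Iteration 7: 38 < 34 fails; recursion stops.
SUM(acc) = 8 + 21 + 39 + 62 + 90 + 123 + 161 = 504.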